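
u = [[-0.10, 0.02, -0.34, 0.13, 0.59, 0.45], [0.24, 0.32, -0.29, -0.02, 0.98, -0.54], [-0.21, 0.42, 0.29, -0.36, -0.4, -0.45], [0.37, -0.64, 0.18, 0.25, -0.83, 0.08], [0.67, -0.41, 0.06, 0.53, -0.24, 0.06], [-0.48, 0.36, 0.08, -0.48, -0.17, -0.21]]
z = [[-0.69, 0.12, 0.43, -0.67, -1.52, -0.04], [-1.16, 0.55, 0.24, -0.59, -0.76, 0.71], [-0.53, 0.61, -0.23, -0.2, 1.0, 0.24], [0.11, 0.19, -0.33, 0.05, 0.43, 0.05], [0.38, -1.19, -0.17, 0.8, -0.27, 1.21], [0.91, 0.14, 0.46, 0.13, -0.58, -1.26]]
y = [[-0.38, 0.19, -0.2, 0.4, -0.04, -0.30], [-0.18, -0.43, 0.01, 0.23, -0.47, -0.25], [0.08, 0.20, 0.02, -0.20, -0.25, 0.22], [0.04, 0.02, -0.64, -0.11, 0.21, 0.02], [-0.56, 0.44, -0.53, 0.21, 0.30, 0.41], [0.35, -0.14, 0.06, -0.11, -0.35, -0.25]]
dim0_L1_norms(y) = [1.59, 1.42, 1.46, 1.26, 1.62, 1.45]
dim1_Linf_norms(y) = [0.4, 0.47, 0.25, 0.64, 0.56, 0.35]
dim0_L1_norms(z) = [3.78, 2.8, 1.86, 2.44, 4.56, 3.51]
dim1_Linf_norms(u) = [0.59, 0.98, 0.45, 0.83, 0.67, 0.48]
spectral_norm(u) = 1.75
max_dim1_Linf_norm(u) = 0.98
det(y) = -0.00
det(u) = 0.00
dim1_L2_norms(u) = [0.83, 1.22, 0.89, 1.16, 0.98, 0.82]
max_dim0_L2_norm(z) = 2.12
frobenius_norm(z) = 3.94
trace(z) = -1.85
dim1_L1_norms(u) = [1.63, 2.39, 2.13, 2.35, 1.97, 1.78]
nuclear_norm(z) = 7.31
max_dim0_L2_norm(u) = 1.5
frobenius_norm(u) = 2.44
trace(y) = -0.85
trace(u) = 0.31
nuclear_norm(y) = 3.60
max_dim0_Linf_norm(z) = 1.52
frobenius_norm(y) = 1.77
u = y @ z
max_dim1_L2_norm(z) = 1.94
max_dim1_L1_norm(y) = 2.45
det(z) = 0.00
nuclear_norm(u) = 4.36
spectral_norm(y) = 1.30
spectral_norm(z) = 2.50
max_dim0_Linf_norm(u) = 0.98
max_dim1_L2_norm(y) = 1.04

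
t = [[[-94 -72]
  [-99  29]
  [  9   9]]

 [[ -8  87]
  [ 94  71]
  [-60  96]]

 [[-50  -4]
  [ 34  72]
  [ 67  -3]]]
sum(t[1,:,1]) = 254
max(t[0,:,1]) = 29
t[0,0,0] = -94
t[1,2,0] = -60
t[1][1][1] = 71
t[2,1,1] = 72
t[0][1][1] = 29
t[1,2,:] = [-60, 96]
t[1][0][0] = -8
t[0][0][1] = -72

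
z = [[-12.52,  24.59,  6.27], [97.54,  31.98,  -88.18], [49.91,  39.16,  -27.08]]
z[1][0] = 97.54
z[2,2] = -27.08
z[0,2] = 6.27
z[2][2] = -27.08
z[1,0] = 97.54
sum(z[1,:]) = 41.34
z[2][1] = 39.16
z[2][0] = 49.91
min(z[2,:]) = -27.08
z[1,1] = 31.98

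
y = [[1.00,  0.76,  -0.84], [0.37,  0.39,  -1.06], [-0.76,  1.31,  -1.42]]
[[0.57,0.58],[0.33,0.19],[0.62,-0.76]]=y @[[0.14, 0.71], [0.46, -0.16], [-0.09, 0.01]]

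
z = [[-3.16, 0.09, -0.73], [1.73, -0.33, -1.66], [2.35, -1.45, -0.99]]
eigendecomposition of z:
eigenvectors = [[(0.15-0.35j), 0.15+0.35j, (-0.11+0j)],[-0.59-0.02j, -0.59+0.02j, -0.85+0.00j],[(-0.71+0j), (-0.71-0j), 0.51+0.00j]]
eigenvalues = [(-2.69+1.12j), (-2.69-1.12j), (0.9+0j)]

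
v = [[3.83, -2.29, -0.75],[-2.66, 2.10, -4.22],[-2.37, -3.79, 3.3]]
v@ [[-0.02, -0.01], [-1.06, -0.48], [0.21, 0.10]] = [[2.19, 0.99], [-3.06, -1.4], [4.76, 2.17]]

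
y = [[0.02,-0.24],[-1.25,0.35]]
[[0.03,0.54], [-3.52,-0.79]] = y @ [[2.85,-0.00], [0.13,-2.25]]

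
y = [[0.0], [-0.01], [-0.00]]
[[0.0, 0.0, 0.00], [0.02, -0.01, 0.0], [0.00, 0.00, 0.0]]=y @ [[-2.33, 0.56, -0.21]]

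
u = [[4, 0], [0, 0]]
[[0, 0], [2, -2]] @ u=[[0, 0], [8, 0]]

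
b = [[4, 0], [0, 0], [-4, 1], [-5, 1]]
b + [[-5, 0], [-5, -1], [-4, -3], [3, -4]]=[[-1, 0], [-5, -1], [-8, -2], [-2, -3]]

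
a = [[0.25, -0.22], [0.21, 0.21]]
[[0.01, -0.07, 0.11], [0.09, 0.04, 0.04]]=a @ [[0.23, -0.07, 0.31],  [0.2, 0.25, -0.14]]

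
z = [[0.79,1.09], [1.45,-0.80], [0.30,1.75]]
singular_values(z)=[2.22, 1.67]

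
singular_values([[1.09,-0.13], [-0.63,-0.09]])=[1.26, 0.14]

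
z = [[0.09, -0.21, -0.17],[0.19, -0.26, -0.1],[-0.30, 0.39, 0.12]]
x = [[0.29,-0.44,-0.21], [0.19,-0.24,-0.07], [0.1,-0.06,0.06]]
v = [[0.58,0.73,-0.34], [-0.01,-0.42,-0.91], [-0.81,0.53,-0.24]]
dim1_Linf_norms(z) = [0.21, 0.26, 0.39]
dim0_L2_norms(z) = [0.37, 0.51, 0.23]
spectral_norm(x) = 0.65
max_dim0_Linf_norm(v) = 0.91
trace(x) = 0.11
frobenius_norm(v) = 1.73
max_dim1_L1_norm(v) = 1.65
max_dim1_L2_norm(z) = 0.51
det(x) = 0.00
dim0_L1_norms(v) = [1.4, 1.68, 1.49]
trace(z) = -0.05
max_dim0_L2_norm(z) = 0.51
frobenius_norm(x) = 0.66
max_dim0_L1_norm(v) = 1.68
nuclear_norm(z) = 0.78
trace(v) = -0.08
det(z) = -0.00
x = v @ z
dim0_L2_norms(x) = [0.36, 0.5, 0.23]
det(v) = 0.99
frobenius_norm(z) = 0.67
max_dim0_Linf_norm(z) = 0.39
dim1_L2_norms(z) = [0.28, 0.34, 0.51]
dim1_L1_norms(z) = [0.47, 0.55, 0.81]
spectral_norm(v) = 1.00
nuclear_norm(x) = 0.77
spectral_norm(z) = 0.66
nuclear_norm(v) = 2.99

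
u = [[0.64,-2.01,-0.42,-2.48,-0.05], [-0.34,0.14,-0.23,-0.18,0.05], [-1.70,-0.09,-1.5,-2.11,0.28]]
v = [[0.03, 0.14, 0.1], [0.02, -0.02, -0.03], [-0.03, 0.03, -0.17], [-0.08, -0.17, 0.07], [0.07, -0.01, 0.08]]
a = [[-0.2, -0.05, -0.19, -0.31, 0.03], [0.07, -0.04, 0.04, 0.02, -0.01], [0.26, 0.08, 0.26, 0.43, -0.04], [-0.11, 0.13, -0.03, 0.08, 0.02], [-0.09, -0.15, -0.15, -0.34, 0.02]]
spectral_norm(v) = 0.24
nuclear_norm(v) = 0.54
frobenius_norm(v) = 0.34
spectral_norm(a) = 0.81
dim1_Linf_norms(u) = [2.48, 0.34, 2.11]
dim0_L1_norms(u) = [2.68, 2.24, 2.15, 4.77, 0.38]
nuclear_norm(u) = 6.24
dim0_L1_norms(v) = [0.23, 0.37, 0.45]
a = v @ u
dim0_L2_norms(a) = [0.36, 0.22, 0.36, 0.64, 0.06]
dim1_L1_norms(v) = [0.27, 0.07, 0.23, 0.32, 0.16]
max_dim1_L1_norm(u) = 5.68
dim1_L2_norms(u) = [3.28, 0.47, 3.11]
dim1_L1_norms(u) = [5.6, 0.94, 5.68]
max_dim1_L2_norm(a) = 0.57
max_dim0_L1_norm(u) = 4.77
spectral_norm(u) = 3.91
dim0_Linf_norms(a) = [0.26, 0.15, 0.26, 0.43, 0.04]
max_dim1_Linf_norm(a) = 0.43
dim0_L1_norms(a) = [0.73, 0.45, 0.67, 1.18, 0.12]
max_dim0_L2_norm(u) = 3.26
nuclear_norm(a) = 1.06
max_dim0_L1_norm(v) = 0.45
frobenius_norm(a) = 0.85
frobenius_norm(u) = 4.55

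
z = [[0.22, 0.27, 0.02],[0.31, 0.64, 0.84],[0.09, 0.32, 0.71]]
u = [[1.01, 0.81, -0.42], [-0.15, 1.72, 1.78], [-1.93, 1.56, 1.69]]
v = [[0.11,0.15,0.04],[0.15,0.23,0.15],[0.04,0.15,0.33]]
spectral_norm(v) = 0.48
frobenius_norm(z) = 1.40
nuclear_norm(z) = 1.69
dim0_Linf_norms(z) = [0.31, 0.64, 0.84]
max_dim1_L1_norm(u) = 5.18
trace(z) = 1.57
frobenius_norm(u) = 4.13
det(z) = 0.00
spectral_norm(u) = 3.71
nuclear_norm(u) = 6.00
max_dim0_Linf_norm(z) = 0.84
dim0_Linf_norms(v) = [0.15, 0.23, 0.33]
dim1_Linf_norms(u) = [1.01, 1.78, 1.93]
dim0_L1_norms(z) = [0.62, 1.23, 1.57]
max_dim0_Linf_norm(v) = 0.33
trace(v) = 0.67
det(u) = -3.74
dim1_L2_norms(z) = [0.35, 1.1, 0.78]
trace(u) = 4.42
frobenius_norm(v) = 0.52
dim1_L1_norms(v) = [0.3, 0.53, 0.52]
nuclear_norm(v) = 0.67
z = u @ v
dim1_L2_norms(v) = [0.19, 0.31, 0.36]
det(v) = -0.00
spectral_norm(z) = 1.36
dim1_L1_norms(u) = [2.24, 3.65, 5.18]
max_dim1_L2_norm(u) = 3.0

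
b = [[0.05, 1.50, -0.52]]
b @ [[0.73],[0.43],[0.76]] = [[0.29]]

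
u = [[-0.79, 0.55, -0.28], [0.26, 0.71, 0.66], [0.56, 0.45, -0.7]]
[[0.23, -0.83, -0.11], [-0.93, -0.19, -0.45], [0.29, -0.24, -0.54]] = u @ [[-0.26, 0.47, -0.33], [-0.40, -0.69, -0.62], [-0.88, 0.27, 0.11]]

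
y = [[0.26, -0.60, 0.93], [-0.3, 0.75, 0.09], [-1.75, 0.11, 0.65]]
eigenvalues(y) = [(0.43+1.19j), (0.43-1.19j), (0.81+0j)]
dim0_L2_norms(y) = [1.79, 0.97, 1.14]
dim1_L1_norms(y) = [1.79, 1.14, 2.51]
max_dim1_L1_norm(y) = 2.51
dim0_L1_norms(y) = [2.31, 1.46, 1.67]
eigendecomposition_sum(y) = [[(0.13+0.63j),(-0.3+0.1j),(0.47-0.17j)], [(-0.1+0.12j),(-0.07-0.04j),0.10+0.06j], [(-0.84+0.36j),(-0.23-0.39j),0.36+0.61j]] + [[(0.13-0.63j),(-0.3-0.1j),(0.47+0.17j)], [(-0.1-0.12j),(-0.07+0.04j),(0.1-0.06j)], [-0.84-0.36j,-0.23+0.39j,(0.36-0.61j)]] + [[-0.00-0.00j, 0.00+0.00j, (-0-0j)], [(-0.11-0j), (0.88+0j), -0.12-0.00j], [(-0.07-0j), (0.57+0j), (-0.08-0j)]]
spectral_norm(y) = 1.91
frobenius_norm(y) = 2.33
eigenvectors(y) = [[(-0.11+0.56j), -0.11-0.56j, -0.00+0.00j], [-0.12+0.07j, (-0.12-0.07j), (-0.84+0j)], [(-0.81+0j), (-0.81-0j), (-0.54+0j)]]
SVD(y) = [[-0.01, -0.91, -0.42],[0.22, 0.40, -0.89],[0.98, -0.10, 0.20]] @ diag([1.9093957523393363, 1.2244123637219306, 0.552469206846294]) @ [[-0.93, 0.14, 0.34], [-0.15, 0.68, -0.71], [-0.34, -0.71, -0.61]]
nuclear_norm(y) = 3.69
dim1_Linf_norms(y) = [0.93, 0.75, 1.75]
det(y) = 1.29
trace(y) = 1.66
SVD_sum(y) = [[0.01, -0.00, -0.0],  [-0.39, 0.06, 0.14],  [-1.73, 0.27, 0.63]] + [[0.17, -0.76, 0.79], [-0.08, 0.34, -0.35], [0.02, -0.08, 0.08]] + [[0.08, 0.16, 0.14], [0.16, 0.35, 0.30], [-0.04, -0.08, -0.07]]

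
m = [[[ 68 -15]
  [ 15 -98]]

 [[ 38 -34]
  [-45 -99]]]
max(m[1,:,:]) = 38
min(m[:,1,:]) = -99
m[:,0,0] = [68, 38]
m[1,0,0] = 38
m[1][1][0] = -45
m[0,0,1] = -15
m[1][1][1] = -99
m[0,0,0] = 68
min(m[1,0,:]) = -34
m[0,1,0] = 15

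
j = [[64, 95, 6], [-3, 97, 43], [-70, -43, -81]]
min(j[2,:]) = -81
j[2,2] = -81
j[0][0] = 64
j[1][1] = 97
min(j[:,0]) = -70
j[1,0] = -3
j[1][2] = 43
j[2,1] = -43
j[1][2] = 43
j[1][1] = 97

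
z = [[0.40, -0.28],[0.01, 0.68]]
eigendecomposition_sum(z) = [[0.43, 0.44], [-0.02, -0.02]] + [[-0.03, -0.72],[0.03, 0.7]]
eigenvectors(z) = [[-1.00, 0.72], [0.04, -0.69]]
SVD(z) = [[-0.49,  0.87], [0.87,  0.49]] @ diag([0.7536152899834854, 0.3646422832079509]) @ [[-0.25,  0.97],[0.97,  0.25]]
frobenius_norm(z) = 0.84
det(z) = 0.27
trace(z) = 1.08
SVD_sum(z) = [[0.09, -0.36], [-0.16, 0.64]] + [[0.31, 0.08],[0.17, 0.04]]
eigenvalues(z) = [0.41, 0.67]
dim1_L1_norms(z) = [0.68, 0.69]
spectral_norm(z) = 0.75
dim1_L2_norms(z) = [0.49, 0.68]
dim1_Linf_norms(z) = [0.4, 0.68]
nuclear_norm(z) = 1.12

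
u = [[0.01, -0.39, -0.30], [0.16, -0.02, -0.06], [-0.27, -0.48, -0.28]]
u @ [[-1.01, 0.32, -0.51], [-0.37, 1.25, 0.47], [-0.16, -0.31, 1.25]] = [[0.18, -0.39, -0.56], [-0.14, 0.04, -0.17], [0.50, -0.60, -0.44]]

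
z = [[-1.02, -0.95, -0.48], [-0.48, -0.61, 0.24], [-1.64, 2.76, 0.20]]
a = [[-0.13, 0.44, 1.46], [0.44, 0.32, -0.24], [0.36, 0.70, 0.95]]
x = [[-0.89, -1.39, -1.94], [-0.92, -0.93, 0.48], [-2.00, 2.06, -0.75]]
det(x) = 9.84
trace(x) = -2.57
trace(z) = -1.43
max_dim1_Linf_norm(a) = 1.46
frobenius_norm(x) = 4.15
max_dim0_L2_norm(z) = 2.98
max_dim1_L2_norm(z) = 3.22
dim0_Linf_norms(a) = [0.44, 0.7, 1.46]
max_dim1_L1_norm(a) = 2.03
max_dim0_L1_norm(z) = 4.32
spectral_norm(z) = 3.25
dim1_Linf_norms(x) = [1.94, 0.93, 2.06]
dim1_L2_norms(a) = [1.53, 0.59, 1.23]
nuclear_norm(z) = 5.24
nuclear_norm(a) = 2.67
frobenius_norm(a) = 2.05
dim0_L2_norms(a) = [0.58, 0.89, 1.76]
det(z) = 2.20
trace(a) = 1.14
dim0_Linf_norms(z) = [1.64, 2.76, 0.48]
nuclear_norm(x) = 6.85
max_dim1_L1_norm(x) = 4.81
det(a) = -0.00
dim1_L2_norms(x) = [2.55, 1.39, 2.97]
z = a + x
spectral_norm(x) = 2.98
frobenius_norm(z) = 3.63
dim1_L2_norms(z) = [1.47, 0.81, 3.22]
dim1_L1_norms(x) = [4.22, 2.33, 4.81]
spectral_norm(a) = 1.91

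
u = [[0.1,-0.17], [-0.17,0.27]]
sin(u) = [[0.1, -0.17], [-0.17, 0.26]]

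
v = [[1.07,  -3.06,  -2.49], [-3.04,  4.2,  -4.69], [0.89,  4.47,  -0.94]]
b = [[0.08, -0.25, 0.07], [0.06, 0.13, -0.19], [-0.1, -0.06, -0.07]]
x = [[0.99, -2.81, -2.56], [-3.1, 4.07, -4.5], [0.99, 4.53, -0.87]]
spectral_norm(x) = 7.64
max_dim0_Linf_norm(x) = 4.53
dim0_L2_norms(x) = [3.4, 6.71, 5.25]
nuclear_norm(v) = 14.69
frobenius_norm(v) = 9.34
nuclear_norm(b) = 0.62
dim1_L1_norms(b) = [0.4, 0.38, 0.23]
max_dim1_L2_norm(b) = 0.27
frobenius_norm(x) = 9.17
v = b + x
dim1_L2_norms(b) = [0.27, 0.24, 0.14]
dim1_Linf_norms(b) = [0.25, 0.19, 0.1]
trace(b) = 0.14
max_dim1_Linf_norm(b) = 0.25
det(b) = -0.01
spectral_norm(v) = 7.85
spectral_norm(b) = 0.33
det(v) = 82.87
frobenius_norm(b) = 0.39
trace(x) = 4.19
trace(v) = 4.33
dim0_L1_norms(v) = [5.0, 11.73, 8.12]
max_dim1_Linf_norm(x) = 4.53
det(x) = 83.04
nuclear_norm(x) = 14.53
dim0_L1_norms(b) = [0.24, 0.44, 0.33]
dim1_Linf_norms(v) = [3.06, 4.69, 4.47]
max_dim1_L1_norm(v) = 11.93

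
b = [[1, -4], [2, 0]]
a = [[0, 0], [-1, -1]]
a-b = [[-1, 4], [-3, -1]]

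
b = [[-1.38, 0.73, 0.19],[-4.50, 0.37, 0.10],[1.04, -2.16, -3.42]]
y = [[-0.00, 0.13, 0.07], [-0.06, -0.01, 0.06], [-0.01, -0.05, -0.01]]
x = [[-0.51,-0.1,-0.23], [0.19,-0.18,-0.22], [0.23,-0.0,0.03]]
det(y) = 0.00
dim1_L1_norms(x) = [0.84, 0.59, 0.26]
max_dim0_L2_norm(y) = 0.14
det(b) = -7.94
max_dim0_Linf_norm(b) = 4.5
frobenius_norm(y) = 0.18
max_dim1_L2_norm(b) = 4.52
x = y @ b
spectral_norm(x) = 0.61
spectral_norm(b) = 5.21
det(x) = -0.00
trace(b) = -4.43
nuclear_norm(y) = 0.25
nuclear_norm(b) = 9.24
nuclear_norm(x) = 0.96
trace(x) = -0.66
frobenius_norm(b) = 6.35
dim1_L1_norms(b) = [2.3, 4.97, 6.62]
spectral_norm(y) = 0.16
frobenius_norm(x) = 0.70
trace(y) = -0.02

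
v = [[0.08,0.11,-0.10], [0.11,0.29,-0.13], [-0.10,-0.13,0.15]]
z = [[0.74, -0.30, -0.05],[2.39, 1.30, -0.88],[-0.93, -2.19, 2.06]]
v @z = [[0.42, 0.34, -0.31], [0.9, 0.63, -0.53], [-0.52, -0.47, 0.43]]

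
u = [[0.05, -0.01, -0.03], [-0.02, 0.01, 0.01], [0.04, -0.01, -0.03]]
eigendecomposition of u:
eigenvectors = [[-0.75,-0.45,0.15], [0.40,-0.00,0.98], [-0.53,-0.89,-0.11]]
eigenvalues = [0.03, -0.01, 0.01]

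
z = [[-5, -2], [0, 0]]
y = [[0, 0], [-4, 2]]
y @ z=[[0, 0], [20, 8]]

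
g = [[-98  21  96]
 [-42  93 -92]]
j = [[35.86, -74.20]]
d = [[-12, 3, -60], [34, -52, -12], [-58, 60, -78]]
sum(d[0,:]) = -69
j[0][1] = -74.2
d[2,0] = -58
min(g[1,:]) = -92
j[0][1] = -74.2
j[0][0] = 35.86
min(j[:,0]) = 35.86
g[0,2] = 96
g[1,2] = -92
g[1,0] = -42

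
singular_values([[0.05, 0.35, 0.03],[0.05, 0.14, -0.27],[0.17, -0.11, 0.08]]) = [0.41, 0.26, 0.18]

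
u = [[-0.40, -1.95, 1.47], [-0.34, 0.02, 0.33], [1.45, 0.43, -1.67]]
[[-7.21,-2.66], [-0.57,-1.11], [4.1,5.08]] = u @ [[-0.29, 3.18], [2.13, 0.62], [-2.16, -0.12]]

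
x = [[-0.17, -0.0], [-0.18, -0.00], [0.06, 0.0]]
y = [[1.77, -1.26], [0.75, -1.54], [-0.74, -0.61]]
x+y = [[1.6, -1.26], [0.57, -1.54], [-0.68, -0.61]]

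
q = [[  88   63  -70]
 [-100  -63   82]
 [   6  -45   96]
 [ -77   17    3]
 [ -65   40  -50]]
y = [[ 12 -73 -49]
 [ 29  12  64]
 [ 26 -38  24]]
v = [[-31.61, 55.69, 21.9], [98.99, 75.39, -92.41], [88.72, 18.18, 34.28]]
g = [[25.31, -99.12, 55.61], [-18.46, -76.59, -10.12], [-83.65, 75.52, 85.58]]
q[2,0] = 6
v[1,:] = [98.99, 75.39, -92.41]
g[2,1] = 75.52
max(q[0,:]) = 88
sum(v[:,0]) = 156.1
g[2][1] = 75.52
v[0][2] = 21.9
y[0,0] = 12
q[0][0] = 88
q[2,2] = 96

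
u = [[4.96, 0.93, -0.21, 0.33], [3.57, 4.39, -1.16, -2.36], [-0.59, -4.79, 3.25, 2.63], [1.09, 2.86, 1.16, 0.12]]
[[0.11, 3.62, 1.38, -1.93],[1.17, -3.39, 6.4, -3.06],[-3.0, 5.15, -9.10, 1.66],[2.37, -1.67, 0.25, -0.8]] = u @ [[-0.28, 0.74, 0.16, -0.42], [1.06, -0.71, 0.59, -0.08], [-0.44, -0.54, -1.31, -0.16], [1.27, 1.5, -0.73, 0.59]]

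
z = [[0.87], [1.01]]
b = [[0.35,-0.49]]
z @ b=[[0.30, -0.43], [0.35, -0.49]]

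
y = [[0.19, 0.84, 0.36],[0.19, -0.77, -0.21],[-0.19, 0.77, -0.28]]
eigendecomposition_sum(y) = [[(0.28+0j), (0.26+0j), 0.07-0.00j], [0.05+0.00j, (0.05+0j), (0.01-0j)], [(-0.02-0j), (-0.02-0j), (-0.01+0j)]] + [[(-0.04+0.02j), 0.29-0.07j, 0.14+0.09j],[(0.07+0.01j), (-0.41-0.13j), -0.11-0.22j],[-0.08-0.10j, 0.39+0.72j, -0.14+0.46j]] + [[(-0.04-0.02j),0.29+0.07j,(0.14-0.09j)], [(0.07-0.01j),(-0.41+0.13j),-0.11+0.22j], [-0.08+0.10j,0.39-0.72j,-0.14-0.46j]]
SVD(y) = [[-0.62, 0.63, -0.46], [0.58, -0.03, -0.82], [-0.53, -0.78, -0.34]] @ diag([1.3914346443416268, 0.5227233340035303, 0.20608237822318673]) @ [[0.07, -0.99, -0.14], [0.5, -0.09, 0.86], [-0.86, -0.13, 0.49]]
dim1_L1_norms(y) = [1.39, 1.17, 1.24]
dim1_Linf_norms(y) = [0.84, 0.77, 0.77]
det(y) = 0.15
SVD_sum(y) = [[-0.06, 0.86, 0.12], [0.05, -0.79, -0.11], [-0.05, 0.72, 0.1]] + [[0.16, -0.03, 0.28], [-0.01, 0.0, -0.01], [-0.20, 0.04, -0.35]] + [[0.08, 0.01, -0.05], [0.15, 0.02, -0.08], [0.06, 0.01, -0.03]]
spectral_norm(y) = 1.39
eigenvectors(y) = [[(0.98+0j), (0.08-0.29j), 0.08+0.29j],[(0.18+0j), (-0.32+0.3j), -0.32-0.30j],[(-0.07+0j), 0.84+0.00j, (0.84-0j)]]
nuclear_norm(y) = 2.12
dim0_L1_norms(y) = [0.57, 2.38, 0.85]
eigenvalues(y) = [(0.32+0j), (-0.59+0.34j), (-0.59-0.34j)]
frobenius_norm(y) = 1.50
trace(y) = -0.86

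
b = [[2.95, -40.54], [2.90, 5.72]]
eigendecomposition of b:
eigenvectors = [[(-0.97+0j), (-0.97-0j)], [0.03+0.26j, 0.03-0.26j]]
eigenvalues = [(4.34+10.75j), (4.34-10.75j)]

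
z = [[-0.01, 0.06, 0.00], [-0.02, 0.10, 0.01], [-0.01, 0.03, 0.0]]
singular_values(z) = [0.12, 0.01, 0.0]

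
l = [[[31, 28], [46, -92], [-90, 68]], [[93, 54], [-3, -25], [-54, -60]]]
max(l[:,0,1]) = 54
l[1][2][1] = -60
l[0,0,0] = 31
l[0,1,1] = -92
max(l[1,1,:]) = -3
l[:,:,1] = [[28, -92, 68], [54, -25, -60]]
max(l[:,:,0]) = 93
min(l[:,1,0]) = -3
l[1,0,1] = 54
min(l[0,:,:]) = -92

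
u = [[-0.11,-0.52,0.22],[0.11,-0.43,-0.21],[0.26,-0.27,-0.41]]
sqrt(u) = [[1.05, 0.01, -1.42],[1.07, 0.48, -1.77],[0.86, 0.38, -1.22]]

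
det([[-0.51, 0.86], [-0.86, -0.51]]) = 1.000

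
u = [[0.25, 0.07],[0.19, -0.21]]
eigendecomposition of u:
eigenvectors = [[0.93, -0.14],[0.36, 0.99]]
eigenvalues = [0.28, -0.24]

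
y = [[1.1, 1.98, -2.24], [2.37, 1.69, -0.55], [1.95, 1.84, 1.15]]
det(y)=-6.655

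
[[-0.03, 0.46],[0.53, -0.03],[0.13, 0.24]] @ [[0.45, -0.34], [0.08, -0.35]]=[[0.02, -0.15], [0.24, -0.17], [0.08, -0.13]]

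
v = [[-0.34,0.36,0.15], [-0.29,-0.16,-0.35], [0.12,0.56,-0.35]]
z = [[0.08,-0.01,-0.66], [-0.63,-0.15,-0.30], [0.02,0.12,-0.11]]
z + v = [[-0.26, 0.35, -0.51], [-0.92, -0.31, -0.65], [0.14, 0.68, -0.46]]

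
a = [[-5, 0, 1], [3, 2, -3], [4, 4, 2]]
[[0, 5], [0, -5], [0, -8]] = a @ [[0, -1], [0, -1], [0, 0]]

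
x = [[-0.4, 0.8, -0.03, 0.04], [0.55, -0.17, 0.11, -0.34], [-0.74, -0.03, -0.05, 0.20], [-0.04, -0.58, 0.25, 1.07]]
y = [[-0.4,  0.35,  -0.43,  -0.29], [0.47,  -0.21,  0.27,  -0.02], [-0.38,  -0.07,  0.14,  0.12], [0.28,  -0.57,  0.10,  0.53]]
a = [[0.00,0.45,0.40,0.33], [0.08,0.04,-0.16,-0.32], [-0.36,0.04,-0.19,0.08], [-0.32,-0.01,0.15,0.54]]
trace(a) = 0.39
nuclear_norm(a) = 1.76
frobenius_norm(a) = 1.09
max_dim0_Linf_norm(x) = 1.07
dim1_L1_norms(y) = [1.47, 0.97, 0.71, 1.48]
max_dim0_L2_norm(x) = 1.14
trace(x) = 0.45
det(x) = -0.08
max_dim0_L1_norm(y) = 1.53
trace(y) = 0.06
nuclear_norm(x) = 3.09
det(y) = 0.02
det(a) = 0.00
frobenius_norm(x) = 1.84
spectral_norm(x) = 1.33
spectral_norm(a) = 0.89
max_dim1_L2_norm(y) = 0.83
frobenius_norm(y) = 1.33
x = a + y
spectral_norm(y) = 1.16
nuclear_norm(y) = 2.13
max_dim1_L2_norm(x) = 1.24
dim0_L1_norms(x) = [1.73, 1.58, 0.44, 1.65]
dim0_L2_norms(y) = [0.78, 0.7, 0.54, 0.62]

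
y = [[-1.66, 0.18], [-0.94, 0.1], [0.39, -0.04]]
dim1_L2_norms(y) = [1.67, 0.95, 0.39]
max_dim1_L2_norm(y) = 1.67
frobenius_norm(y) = 1.96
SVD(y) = [[-0.85,0.45], [-0.48,-0.47], [0.20,0.76]] @ diag([1.9583904242989454, 0.002635529206119969]) @ [[0.99, -0.11], [0.11, 0.99]]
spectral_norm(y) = 1.96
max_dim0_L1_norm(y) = 2.99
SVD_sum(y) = [[-1.66, 0.18], [-0.94, 0.10], [0.39, -0.04]] + [[0.00, 0.0], [-0.00, -0.0], [0.0, 0.0]]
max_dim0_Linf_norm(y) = 1.66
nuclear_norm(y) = 1.96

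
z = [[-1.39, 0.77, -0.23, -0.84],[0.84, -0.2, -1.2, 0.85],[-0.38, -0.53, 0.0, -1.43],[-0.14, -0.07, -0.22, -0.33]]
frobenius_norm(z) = 2.97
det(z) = 0.01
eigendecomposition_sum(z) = [[-1.46, 0.68, 0.13, -1.07], [0.66, -0.31, -0.06, 0.48], [-0.22, 0.10, 0.02, -0.16], [-0.14, 0.06, 0.01, -0.1]] + [[0.08, 0.15, -0.27, 0.34], [0.2, 0.39, -0.71, 0.89], [-0.14, -0.28, 0.51, -0.64], [0.00, 0.01, -0.02, 0.02]] + [[0.0,0.0,0.00,-0.01], [0.0,0.00,0.00,-0.01], [0.00,0.0,0.00,-0.00], [-0.0,-0.0,-0.00,0.0]] + [[-0.00, -0.06, -0.09, -0.11], [-0.02, -0.29, -0.43, -0.52], [-0.02, -0.35, -0.53, -0.64], [-0.01, -0.14, -0.21, -0.26]]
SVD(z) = [[-0.63,-0.69,-0.33,-0.12],  [0.59,-0.14,-0.78,-0.15],  [-0.49,0.71,-0.45,-0.24],  [-0.11,0.07,-0.28,0.95]] @ diag([2.4533281989176863, 1.2335673486278, 1.1415266655290521, 0.003035898680777081]) @ [[0.64, -0.14, -0.22, 0.72], [0.46, -0.71, 0.26, -0.46], [0.01, 0.14, 0.94, 0.31], [-0.62, -0.67, -0.03, 0.41]]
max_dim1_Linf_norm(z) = 1.43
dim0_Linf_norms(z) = [1.39, 0.77, 1.2, 1.43]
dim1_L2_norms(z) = [1.81, 1.71, 1.57, 0.43]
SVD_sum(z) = [[-1.00, 0.21, 0.34, -1.12], [0.93, -0.20, -0.31, 1.04], [-0.77, 0.17, 0.26, -0.87], [-0.17, 0.04, 0.06, -0.19]] + [[-0.39, 0.61, -0.22, 0.4], [-0.08, 0.13, -0.05, 0.08], [0.4, -0.62, 0.22, -0.4], [0.04, -0.06, 0.02, -0.04]] + [[-0.0,-0.05,-0.35,-0.11], [-0.01,-0.13,-0.84,-0.27], [-0.00,-0.07,-0.49,-0.16], [-0.00,-0.05,-0.3,-0.10]] + [[0.0, 0.0, 0.00, -0.00], [0.0, 0.0, 0.0, -0.0], [0.00, 0.00, 0.0, -0.00], [-0.0, -0.0, -0.00, 0.0]]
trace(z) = -1.92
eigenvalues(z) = [-1.85, 1.0, 0.01, -1.07]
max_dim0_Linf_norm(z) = 1.43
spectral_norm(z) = 2.45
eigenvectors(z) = [[0.90, -0.3, -0.62, 0.13], [-0.4, -0.78, -0.67, 0.6], [0.13, 0.55, -0.02, 0.73], [0.08, -0.02, 0.41, 0.30]]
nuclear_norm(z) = 4.83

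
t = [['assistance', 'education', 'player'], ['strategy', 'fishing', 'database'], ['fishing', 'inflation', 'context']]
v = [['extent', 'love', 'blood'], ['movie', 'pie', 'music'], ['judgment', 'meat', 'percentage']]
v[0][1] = 'love'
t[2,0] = 'fishing'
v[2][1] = 'meat'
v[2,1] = 'meat'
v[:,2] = ['blood', 'music', 'percentage']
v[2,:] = ['judgment', 'meat', 'percentage']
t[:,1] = ['education', 'fishing', 'inflation']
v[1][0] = 'movie'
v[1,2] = 'music'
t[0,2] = 'player'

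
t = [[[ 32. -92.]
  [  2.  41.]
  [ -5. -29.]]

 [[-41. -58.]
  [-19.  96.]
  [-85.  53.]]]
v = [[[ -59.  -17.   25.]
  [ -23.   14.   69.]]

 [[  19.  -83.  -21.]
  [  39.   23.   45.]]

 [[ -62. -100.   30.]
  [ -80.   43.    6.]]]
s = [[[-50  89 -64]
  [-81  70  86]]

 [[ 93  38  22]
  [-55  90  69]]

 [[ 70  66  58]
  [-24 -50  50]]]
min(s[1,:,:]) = -55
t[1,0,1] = -58.0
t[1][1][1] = 96.0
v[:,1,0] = [-23.0, 39.0, -80.0]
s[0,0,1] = 89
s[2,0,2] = 58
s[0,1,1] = 70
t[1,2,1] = 53.0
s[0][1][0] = -81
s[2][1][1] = -50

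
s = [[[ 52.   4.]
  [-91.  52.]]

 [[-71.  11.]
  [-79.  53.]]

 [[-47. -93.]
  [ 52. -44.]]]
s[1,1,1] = 53.0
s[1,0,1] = 11.0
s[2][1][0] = 52.0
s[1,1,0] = -79.0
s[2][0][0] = -47.0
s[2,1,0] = 52.0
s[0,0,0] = 52.0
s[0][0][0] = 52.0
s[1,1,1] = 53.0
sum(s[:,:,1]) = -17.0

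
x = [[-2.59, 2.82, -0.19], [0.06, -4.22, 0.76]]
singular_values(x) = [5.37, 2.05]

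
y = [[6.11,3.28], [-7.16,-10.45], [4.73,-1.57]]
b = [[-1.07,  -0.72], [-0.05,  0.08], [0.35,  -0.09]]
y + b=[[5.04, 2.56], [-7.21, -10.37], [5.08, -1.66]]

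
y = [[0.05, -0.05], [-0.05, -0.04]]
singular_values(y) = [0.07, 0.06]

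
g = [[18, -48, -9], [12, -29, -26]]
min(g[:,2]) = -26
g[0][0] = 18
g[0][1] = -48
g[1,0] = 12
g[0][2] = -9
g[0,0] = 18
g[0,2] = -9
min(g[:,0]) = 12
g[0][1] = -48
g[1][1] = -29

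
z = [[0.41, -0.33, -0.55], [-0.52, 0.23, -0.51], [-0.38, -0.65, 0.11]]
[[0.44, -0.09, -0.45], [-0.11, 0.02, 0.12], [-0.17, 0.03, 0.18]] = z@ [[0.52, -0.1, -0.54], [-0.10, 0.02, 0.10], [-0.35, 0.07, 0.36]]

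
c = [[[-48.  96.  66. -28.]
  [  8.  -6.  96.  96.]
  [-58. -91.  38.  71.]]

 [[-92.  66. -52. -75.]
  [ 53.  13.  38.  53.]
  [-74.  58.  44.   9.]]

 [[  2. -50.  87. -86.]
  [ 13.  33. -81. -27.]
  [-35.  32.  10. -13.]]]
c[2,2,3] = -13.0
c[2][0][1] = -50.0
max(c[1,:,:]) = 66.0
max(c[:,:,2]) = 96.0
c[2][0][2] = 87.0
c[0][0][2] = 66.0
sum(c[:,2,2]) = 92.0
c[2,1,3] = -27.0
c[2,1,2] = -81.0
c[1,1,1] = 13.0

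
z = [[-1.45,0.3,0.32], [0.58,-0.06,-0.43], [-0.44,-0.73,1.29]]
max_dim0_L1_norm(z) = 2.47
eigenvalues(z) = [-1.54, 1.44, -0.12]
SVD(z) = [[-0.66, -0.67, 0.34],[0.37, 0.1, 0.92],[-0.65, 0.74, 0.18]] @ diag([1.915417947536886, 1.2368998537864282, 0.10794831150459289]) @ [[0.76, 0.13, -0.63], [0.57, -0.60, 0.56], [-0.31, -0.79, -0.54]]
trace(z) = -0.22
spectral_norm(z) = 1.92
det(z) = 0.26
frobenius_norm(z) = 2.28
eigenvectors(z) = [[0.94, 0.08, 0.3], [-0.35, -0.25, 0.8], [0.06, 0.97, 0.51]]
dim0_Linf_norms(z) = [1.45, 0.73, 1.29]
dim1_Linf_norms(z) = [1.45, 0.58, 1.29]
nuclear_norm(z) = 3.26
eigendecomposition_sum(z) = [[-1.41,0.39,0.22], [0.53,-0.15,-0.08], [-0.08,0.02,0.01]] + [[-0.03, -0.06, 0.11], [0.09, 0.18, -0.33], [-0.34, -0.70, 1.29]] + [[-0.01,  -0.03,  -0.01],[-0.03,  -0.09,  -0.02],[-0.02,  -0.06,  -0.01]]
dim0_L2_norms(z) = [1.62, 0.79, 1.4]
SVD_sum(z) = [[-0.97, -0.17, 0.8], [0.54, 0.09, -0.45], [-0.95, -0.17, 0.79]] + [[-0.47, 0.50, -0.46], [0.07, -0.08, 0.07], [0.52, -0.55, 0.51]] + [[-0.01, -0.03, -0.02], [-0.03, -0.08, -0.05], [-0.01, -0.02, -0.01]]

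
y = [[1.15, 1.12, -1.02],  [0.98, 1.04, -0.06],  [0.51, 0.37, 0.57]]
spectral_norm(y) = 2.34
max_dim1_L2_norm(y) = 1.9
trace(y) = 2.76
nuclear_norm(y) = 3.39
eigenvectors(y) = [[0.54, 0.66, -0.08], [0.71, -0.73, 0.68], [0.45, -0.15, 0.73]]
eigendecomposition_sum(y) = [[1.06,1.16,-0.97], [1.38,1.51,-1.26], [0.89,0.97,-0.81]] + [[0.05,-0.11,0.11],[-0.06,0.12,-0.12],[-0.01,0.02,-0.02]] + [[0.04, 0.07, -0.15],[-0.34, -0.59, 1.32],[-0.37, -0.63, 1.41]]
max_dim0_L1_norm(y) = 2.64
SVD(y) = [[-0.79, 0.48, 0.38],[-0.59, -0.41, -0.7],[-0.18, -0.78, 0.61]] @ diag([2.3369625084815295, 0.9559498339378085, 0.09780669172398536]) @ [[-0.67, -0.67, 0.32], [-0.26, -0.19, -0.95], [0.69, -0.72, -0.05]]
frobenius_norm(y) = 2.53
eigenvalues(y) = [1.75, 0.14, 0.86]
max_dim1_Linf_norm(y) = 1.15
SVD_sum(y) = [[1.24, 1.23, -0.59],[0.92, 0.92, -0.44],[0.28, 0.27, -0.13]] + [[-0.12, -0.09, -0.43], [0.10, 0.07, 0.37], [0.19, 0.14, 0.70]] + [[0.03,-0.03,-0.0], [-0.05,0.05,0.0], [0.04,-0.04,-0.0]]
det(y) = 0.22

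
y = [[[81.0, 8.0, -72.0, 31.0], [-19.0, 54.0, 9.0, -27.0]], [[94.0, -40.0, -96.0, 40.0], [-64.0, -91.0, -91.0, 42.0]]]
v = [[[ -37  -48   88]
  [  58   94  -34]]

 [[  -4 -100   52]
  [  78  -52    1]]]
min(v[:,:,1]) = -100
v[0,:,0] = [-37, 58]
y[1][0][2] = -96.0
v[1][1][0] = 78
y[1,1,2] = -91.0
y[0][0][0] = 81.0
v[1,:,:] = [[-4, -100, 52], [78, -52, 1]]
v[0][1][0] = 58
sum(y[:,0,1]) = -32.0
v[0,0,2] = 88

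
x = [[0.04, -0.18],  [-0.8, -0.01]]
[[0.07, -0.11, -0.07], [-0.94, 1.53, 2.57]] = x @ [[1.18,-1.91,-3.21], [-0.12,0.17,-0.34]]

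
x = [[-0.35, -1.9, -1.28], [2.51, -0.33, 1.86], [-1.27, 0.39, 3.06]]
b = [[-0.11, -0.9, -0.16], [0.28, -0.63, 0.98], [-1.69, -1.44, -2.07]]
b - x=[[0.24, 1.00, 1.12], [-2.23, -0.3, -0.88], [-0.42, -1.83, -5.13]]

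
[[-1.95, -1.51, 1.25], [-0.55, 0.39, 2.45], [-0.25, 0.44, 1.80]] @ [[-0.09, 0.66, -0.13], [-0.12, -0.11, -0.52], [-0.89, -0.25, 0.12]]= [[-0.76, -1.43, 1.19], [-2.18, -1.02, 0.16], [-1.63, -0.66, 0.02]]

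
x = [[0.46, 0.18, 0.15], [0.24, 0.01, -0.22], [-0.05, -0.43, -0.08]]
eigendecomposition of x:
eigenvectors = [[-0.70, 0.0, -0.26], [-0.55, 0.64, 0.58], [0.46, -0.77, 0.77]]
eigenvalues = [0.5, 0.28, -0.39]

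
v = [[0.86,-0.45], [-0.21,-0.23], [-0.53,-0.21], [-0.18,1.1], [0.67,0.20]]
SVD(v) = [[-0.68, 0.26],[-0.01, -0.28],[0.17, -0.47],[0.67, 0.58],[-0.24, 0.55]] @ diag([1.3561362613378993, 1.1208454133753076]) @ [[-0.7, 0.71], [0.71, 0.7]]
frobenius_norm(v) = 1.76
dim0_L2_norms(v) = [1.24, 1.24]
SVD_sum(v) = [[0.65, -0.66], [0.01, -0.01], [-0.16, 0.16], [-0.64, 0.64], [0.23, -0.23]] + [[0.21, 0.21], [-0.22, -0.22], [-0.37, -0.37], [0.46, 0.46], [0.44, 0.43]]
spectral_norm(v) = 1.36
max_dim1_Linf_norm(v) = 1.1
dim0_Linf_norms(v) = [0.86, 1.1]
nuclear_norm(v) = 2.48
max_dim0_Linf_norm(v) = 1.1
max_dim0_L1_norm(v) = 2.45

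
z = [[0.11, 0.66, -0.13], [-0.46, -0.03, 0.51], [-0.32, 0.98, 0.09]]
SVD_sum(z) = [[-0.13, 0.6, 0.02], [-0.02, 0.08, 0.00], [-0.21, 1.0, 0.04]] + [[0.19, 0.05, -0.2], [-0.47, -0.12, 0.48], [-0.08, -0.02, 0.08]] + [[0.05, 0.01, 0.05], [0.02, 0.00, 0.02], [-0.03, -0.01, -0.03]]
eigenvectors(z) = [[0.53-0.15j, 0.53+0.15j, (0.51+0j)], [(0.37+0.05j), (0.37-0.05j), -0.34+0.00j], [0.74+0.00j, 0.74-0.00j, 0.79+0.00j]]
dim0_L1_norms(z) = [0.89, 1.67, 0.73]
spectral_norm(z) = 1.20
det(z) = -0.08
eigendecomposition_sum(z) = [[(-0.01+0.67j), 0.15-0.04j, 0.07-0.44j], [(-0.19+0.41j), 0.10+0.02j, 0.17-0.26j], [(-0.26+0.86j), 0.21+0.00j, 0.25-0.55j]] + [[-0.01-0.67j,0.15+0.04j,0.07+0.44j],[-0.19-0.41j,(0.1-0.02j),0.17+0.26j],[(-0.26-0.86j),0.21-0.00j,0.25+0.55j]] + [[0.12-0.00j, (0.36+0j), (-0.27+0j)], [-0.08+0.00j, -0.24-0.00j, 0.18-0.00j], [(0.19-0j), 0.56+0.00j, (-0.42+0j)]]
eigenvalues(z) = [(0.35+0.13j), (0.35-0.13j), (-0.53+0j)]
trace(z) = 0.17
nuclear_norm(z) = 2.03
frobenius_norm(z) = 1.42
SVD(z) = [[0.51, -0.38, -0.77], [0.07, 0.91, -0.40], [0.86, 0.15, 0.5]] @ diag([1.2019893583585524, 0.7457674620708477, 0.08457230580516639]) @ [[-0.21,0.98,0.04], [-0.68,-0.17,0.71], [-0.70,-0.12,-0.7]]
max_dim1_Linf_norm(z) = 0.98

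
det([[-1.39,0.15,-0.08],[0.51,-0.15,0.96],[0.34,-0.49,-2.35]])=-0.899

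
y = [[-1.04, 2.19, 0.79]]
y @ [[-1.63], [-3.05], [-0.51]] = [[-5.39]]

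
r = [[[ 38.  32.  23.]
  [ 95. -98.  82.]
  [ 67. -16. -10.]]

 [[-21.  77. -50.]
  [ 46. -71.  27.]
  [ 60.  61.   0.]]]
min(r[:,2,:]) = -16.0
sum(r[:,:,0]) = 285.0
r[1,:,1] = [77.0, -71.0, 61.0]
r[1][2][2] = 0.0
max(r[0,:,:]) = 95.0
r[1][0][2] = -50.0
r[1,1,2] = 27.0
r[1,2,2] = 0.0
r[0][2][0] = 67.0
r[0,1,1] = -98.0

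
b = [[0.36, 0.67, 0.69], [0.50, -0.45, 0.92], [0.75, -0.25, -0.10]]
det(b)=0.741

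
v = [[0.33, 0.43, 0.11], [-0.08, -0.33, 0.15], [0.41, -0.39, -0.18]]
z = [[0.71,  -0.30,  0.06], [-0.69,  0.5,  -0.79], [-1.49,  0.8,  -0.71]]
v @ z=[[-0.23, 0.2, -0.4], [-0.05, -0.02, 0.15], [0.83, -0.46, 0.46]]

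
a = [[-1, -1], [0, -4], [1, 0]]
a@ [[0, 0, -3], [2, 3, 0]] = [[-2, -3, 3], [-8, -12, 0], [0, 0, -3]]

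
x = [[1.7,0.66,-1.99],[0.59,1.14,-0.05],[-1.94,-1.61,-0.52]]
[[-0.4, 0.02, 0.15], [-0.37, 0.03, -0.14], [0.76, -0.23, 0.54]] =x @ [[-0.19, 0.12, -0.18], [-0.23, -0.03, -0.04], [-0.04, 0.08, -0.24]]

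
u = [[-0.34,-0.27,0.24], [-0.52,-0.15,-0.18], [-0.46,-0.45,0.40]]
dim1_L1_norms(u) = [0.85, 0.85, 1.31]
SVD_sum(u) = [[-0.37, -0.27, 0.17], [-0.31, -0.23, 0.15], [-0.56, -0.41, 0.26]] + [[0.04, -0.01, 0.06], [-0.21, 0.08, -0.33], [0.09, -0.03, 0.14]] + [[-0.01, 0.01, 0.01],[0.00, -0.00, -0.0],[0.0, -0.01, -0.00]]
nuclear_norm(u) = 1.44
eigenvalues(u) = [-0.54, -0.03, 0.48]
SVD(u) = [[-0.50, 0.16, -0.85], [-0.42, -0.90, 0.08], [-0.76, 0.40, 0.52]] @ diag([0.9766455719089334, 0.4372836049804215, 0.021129971273017335]) @ [[0.75,0.55,-0.36], [0.53,-0.20,0.82], [0.38,-0.81,-0.44]]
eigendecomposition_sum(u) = [[-0.29,-0.15,0.05], [-0.60,-0.31,0.09], [-0.43,-0.22,0.07]] + [[-0.02, 0.0, 0.01], [0.04, -0.0, -0.02], [0.02, -0.0, -0.01]] + [[-0.03,-0.12,0.18], [0.04,0.16,-0.25], [-0.05,-0.22,0.35]]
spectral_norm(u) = 0.98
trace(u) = -0.09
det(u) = 0.01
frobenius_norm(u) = 1.07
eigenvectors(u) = [[0.37, 0.34, 0.39],[0.75, -0.81, -0.54],[0.54, -0.47, 0.75]]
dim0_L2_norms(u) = [0.77, 0.55, 0.5]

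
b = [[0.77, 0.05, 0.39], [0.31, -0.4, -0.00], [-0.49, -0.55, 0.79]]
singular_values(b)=[1.09, 0.9, 0.4]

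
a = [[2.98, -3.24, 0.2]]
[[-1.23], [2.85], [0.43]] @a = [[-3.67,3.99,-0.25], [8.49,-9.23,0.57], [1.28,-1.39,0.09]]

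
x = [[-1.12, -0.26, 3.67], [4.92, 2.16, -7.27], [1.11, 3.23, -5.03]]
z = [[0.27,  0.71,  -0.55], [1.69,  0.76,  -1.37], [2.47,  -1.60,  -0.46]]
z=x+[[1.39, 0.97, -4.22], [-3.23, -1.40, 5.9], [1.36, -4.83, 4.57]]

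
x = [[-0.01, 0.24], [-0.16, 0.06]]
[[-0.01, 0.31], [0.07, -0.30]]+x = [[-0.02, 0.55], [-0.09, -0.24]]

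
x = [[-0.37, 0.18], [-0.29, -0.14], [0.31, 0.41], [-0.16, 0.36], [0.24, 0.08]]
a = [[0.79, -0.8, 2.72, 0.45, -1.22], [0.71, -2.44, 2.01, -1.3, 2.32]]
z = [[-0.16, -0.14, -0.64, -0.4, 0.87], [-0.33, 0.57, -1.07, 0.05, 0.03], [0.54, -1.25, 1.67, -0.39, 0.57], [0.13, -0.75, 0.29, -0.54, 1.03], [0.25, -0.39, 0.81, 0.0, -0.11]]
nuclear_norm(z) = 4.53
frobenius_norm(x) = 0.87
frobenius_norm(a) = 5.28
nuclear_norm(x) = 1.23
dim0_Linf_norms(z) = [0.54, 1.25, 1.67, 0.54, 1.03]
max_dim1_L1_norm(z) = 4.42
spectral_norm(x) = 0.67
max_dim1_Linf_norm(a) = 2.72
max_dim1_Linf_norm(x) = 0.41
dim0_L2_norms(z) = [0.71, 1.62, 2.25, 0.78, 1.47]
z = x @ a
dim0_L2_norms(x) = [0.63, 0.6]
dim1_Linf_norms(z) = [0.87, 1.07, 1.67, 1.03, 0.81]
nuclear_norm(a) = 7.30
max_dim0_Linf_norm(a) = 2.72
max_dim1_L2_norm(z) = 2.26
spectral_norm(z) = 2.88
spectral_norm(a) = 4.45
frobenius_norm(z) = 3.31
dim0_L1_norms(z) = [1.41, 3.1, 4.48, 1.38, 2.61]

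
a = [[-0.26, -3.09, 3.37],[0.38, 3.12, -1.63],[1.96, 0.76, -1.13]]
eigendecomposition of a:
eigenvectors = [[0.67, -0.61, 0.76], [-0.24, -0.44, -0.61], [-0.71, -0.66, 0.23]]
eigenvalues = [-2.72, 1.18, 3.27]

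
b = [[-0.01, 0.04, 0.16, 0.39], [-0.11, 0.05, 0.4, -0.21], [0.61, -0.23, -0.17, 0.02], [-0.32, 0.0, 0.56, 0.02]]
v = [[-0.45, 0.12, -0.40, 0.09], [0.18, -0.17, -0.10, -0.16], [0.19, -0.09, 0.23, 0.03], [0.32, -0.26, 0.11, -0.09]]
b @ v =[[0.17, -0.12, 0.08, -0.04], [0.07, -0.00, 0.11, 0.01], [-0.34, 0.12, -0.26, 0.08], [0.26, -0.09, 0.26, -0.01]]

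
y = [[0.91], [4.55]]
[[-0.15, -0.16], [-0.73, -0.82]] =y@ [[-0.16, -0.18]]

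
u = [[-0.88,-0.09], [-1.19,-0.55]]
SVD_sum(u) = [[-0.81, -0.28], [-1.23, -0.42]] + [[-0.07,0.19], [0.04,-0.13]]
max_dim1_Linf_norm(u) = 1.19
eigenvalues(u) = [-1.08, -0.35]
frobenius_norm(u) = 1.58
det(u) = 0.38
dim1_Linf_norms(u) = [0.88, 1.19]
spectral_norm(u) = 1.56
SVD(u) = [[-0.55,-0.83], [-0.83,0.55]] @ diag([1.5629944494412318, 0.24113969191300785]) @ [[0.95, 0.33], [0.33, -0.95]]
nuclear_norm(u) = 1.80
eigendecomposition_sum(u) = [[-0.78, -0.13], [-1.76, -0.3]] + [[-0.1, 0.04], [0.57, -0.25]]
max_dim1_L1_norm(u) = 1.74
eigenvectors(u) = [[-0.41, 0.17],[-0.91, -0.99]]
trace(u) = -1.43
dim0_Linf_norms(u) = [1.19, 0.55]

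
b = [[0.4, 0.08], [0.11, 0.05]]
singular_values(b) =[0.42, 0.03]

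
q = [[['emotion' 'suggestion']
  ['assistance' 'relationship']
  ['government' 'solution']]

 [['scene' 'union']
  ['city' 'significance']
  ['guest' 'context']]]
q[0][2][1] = 'solution'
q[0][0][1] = 'suggestion'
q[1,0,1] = 'union'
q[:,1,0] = ['assistance', 'city']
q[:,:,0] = [['emotion', 'assistance', 'government'], ['scene', 'city', 'guest']]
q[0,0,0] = 'emotion'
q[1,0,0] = 'scene'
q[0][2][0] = 'government'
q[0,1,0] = 'assistance'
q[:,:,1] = [['suggestion', 'relationship', 'solution'], ['union', 'significance', 'context']]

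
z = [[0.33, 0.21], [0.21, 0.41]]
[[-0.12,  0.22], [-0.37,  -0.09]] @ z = [[0.01,0.06], [-0.14,-0.11]]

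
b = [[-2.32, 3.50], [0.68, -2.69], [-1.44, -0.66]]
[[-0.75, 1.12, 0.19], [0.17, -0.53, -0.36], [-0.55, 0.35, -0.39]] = b@ [[0.37,  -0.3,  0.19], [0.03,  0.12,  0.18]]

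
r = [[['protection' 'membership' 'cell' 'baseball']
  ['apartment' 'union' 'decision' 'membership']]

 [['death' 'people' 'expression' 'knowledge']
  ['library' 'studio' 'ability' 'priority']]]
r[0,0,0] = 'protection'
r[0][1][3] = 'membership'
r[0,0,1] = 'membership'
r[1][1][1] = 'studio'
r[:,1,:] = [['apartment', 'union', 'decision', 'membership'], ['library', 'studio', 'ability', 'priority']]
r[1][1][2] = 'ability'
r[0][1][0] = 'apartment'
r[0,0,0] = 'protection'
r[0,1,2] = 'decision'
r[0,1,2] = 'decision'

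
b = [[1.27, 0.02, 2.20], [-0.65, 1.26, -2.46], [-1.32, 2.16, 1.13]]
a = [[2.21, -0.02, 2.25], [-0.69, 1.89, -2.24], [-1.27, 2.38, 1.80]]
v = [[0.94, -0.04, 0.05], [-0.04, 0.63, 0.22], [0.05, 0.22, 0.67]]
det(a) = 20.92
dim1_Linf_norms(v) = [0.94, 0.63, 0.67]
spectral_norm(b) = 3.68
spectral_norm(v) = 0.95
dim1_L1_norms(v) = [1.03, 0.89, 0.94]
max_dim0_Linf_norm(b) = 2.46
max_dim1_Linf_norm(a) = 2.38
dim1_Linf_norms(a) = [2.25, 2.24, 2.38]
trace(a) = 5.90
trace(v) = 2.24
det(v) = 0.35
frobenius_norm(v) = 1.35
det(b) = 9.21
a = v + b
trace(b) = 3.66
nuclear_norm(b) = 7.38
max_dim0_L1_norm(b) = 5.79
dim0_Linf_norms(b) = [1.32, 2.16, 2.46]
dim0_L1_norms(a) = [4.17, 4.29, 6.29]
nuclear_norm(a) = 8.90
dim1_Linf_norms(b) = [2.2, 2.46, 2.16]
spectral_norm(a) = 4.02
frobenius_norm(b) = 4.71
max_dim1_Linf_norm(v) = 0.94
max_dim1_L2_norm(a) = 3.24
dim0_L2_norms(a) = [2.64, 3.04, 3.65]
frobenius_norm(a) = 5.43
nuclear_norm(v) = 2.24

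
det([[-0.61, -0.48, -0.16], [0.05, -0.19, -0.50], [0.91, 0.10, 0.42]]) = 0.218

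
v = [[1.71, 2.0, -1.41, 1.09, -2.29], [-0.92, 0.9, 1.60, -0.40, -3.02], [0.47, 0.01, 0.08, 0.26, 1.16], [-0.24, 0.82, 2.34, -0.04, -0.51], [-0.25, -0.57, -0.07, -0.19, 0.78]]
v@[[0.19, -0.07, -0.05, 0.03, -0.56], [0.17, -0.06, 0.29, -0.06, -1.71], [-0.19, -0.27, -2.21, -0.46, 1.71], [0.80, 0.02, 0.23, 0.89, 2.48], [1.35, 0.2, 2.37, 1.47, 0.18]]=[[-1.29, -0.3, -1.57, -1.82, -4.5], [-4.72, -1.03, -10.48, -5.61, 0.18], [1.85, 0.18, 2.61, 1.91, 0.71], [-1.07, -0.77, -6.14, -1.92, 2.54], [0.77, 0.22, 1.81, 1.04, 0.66]]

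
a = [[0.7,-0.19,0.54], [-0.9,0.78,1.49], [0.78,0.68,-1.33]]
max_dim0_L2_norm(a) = 2.07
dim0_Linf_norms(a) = [0.9, 0.78, 1.49]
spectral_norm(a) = 2.33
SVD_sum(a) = [[-0.05, 0.01, 0.09], [-0.89, 0.12, 1.55], [0.74, -0.10, -1.29]] + [[0.18, -0.5, 0.14], [-0.21, 0.56, -0.16], [-0.23, 0.64, -0.18]] + [[0.57, 0.3, 0.3], [0.19, 0.1, 0.10], [0.27, 0.14, 0.15]]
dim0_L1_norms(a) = [2.38, 1.65, 3.36]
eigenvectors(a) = [[0.21, 0.64, -0.12],[0.52, 0.64, 0.97],[-0.83, 0.43, 0.22]]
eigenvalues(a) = [-1.95, 0.87, 1.23]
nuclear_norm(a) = 4.24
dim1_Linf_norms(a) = [0.7, 1.49, 1.33]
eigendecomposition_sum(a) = [[-0.15, -0.11, 0.38], [-0.37, -0.27, 0.96], [0.6, 0.42, -1.54]] + [[0.69, 0.04, 0.20], [0.69, 0.04, 0.2], [0.46, 0.03, 0.13]] + [[0.15, -0.13, -0.04], [-1.22, 1.00, 0.33], [-0.28, 0.23, 0.07]]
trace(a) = 0.15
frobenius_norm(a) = 2.70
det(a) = -2.09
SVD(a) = [[0.05,0.50,-0.86],[0.77,-0.57,-0.29],[-0.64,-0.65,-0.41]] @ diag([2.3321595955212624, 1.0838143023919722, 0.8260013189751625]) @ [[-0.50, 0.07, 0.87], [0.33, -0.91, 0.26], [-0.8, -0.42, -0.43]]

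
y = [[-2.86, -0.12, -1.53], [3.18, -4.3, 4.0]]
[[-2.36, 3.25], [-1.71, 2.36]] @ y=[[17.08,-13.69,16.61],[12.4,-9.94,12.06]]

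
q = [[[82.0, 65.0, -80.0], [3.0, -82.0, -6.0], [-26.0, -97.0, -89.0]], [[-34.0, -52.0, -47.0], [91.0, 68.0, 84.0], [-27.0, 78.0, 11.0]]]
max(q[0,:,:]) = 82.0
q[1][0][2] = -47.0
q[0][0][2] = -80.0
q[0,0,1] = 65.0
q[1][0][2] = -47.0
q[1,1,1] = 68.0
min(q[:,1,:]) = -82.0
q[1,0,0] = -34.0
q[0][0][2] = -80.0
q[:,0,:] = [[82.0, 65.0, -80.0], [-34.0, -52.0, -47.0]]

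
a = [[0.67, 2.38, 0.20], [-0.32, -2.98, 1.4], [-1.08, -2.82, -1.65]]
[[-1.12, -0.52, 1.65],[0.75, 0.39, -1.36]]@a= [[-2.37, -5.77, -3.67], [1.85, 4.46, 2.94]]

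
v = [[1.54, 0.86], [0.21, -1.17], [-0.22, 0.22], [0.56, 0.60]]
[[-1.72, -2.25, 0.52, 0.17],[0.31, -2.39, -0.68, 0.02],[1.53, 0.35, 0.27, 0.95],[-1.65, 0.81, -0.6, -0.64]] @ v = [[-3.14, 1.37], [0.14, 2.93], [2.90, 1.54], [-2.6, -2.88]]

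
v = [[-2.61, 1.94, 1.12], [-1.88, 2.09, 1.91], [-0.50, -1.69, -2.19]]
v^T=[[-2.61, -1.88, -0.5], [1.94, 2.09, -1.69], [1.12, 1.91, -2.19]]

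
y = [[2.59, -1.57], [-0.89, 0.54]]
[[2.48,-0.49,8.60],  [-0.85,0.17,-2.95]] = y@[[3.29, 1.46, 3.24], [3.85, 2.72, -0.13]]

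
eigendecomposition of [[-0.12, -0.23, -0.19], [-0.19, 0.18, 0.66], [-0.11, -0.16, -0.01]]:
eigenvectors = [[(0.86+0j),  -0.48+0.18j,  -0.48-0.18j], [-0.32+0.00j,  0.78+0.00j,  0.78-0.00j], [(0.39+0j),  (-0.25+0.26j),  (-0.25-0.26j)]]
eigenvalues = [(-0.12+0j), (0.09+0.18j), (0.09-0.18j)]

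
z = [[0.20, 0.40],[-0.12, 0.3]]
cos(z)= [[1.0,-0.1], [0.03,0.98]]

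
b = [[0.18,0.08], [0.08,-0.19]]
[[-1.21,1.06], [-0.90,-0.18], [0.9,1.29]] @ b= [[-0.13, -0.3], [-0.18, -0.04], [0.27, -0.17]]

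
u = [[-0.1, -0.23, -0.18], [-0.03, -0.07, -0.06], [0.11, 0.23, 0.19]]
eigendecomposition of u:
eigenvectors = [[(-0.69+0j), -0.69-0.00j, -0.26+0.00j], [(-0.22+0.11j), (-0.22-0.11j), (-0.52+0j)], [0.69-0.00j, (0.69+0j), 0.82+0.00j]]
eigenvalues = [0.04j, -0.04j, (0.01+0j)]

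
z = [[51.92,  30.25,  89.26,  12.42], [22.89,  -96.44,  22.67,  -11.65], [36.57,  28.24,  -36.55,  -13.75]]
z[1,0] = 22.89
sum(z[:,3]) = -12.98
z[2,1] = 28.24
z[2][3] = -13.75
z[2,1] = 28.24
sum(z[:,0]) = 111.38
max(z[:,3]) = 12.42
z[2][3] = -13.75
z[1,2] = 22.67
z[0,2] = 89.26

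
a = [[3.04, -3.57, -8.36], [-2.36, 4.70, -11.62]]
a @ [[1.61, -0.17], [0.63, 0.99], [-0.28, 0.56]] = [[4.99,-8.73],[2.42,-1.45]]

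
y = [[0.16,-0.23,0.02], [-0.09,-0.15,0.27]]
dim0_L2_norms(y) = [0.18, 0.27, 0.27]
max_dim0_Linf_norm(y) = 0.27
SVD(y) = [[-0.53,-0.85],[-0.85,0.53]] @ diag([0.3457043270914752, 0.2507758326279275]) @ [[-0.03,0.72,-0.69], [-0.73,0.46,0.5]]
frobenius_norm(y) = 0.43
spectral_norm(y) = 0.35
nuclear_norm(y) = 0.60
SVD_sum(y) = [[0.00, -0.13, 0.13], [0.01, -0.21, 0.20]] + [[0.16, -0.10, -0.11], [-0.1, 0.06, 0.07]]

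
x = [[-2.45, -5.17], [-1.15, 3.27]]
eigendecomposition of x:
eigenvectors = [[-0.99, 0.62], [-0.17, -0.79]]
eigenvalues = [-3.35, 4.17]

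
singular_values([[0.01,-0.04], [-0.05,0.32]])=[0.33, 0.0]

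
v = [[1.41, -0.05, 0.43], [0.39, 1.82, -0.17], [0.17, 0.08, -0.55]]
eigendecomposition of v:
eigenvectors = [[0.11, -0.66, -0.21], [-0.99, 0.75, 0.1], [-0.03, -0.03, 0.97]]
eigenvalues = [1.77, 1.48, -0.58]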